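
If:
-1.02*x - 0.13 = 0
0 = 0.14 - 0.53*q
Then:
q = 0.26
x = -0.13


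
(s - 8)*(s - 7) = s^2 - 15*s + 56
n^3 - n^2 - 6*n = n*(n - 3)*(n + 2)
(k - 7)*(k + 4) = k^2 - 3*k - 28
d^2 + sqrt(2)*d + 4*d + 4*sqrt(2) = (d + 4)*(d + sqrt(2))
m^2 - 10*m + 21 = (m - 7)*(m - 3)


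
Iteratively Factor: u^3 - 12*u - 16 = (u - 4)*(u^2 + 4*u + 4) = (u - 4)*(u + 2)*(u + 2)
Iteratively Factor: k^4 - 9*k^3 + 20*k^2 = (k)*(k^3 - 9*k^2 + 20*k) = k*(k - 5)*(k^2 - 4*k) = k^2*(k - 5)*(k - 4)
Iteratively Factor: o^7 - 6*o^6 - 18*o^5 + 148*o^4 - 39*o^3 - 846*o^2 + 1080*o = (o - 3)*(o^6 - 3*o^5 - 27*o^4 + 67*o^3 + 162*o^2 - 360*o) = (o - 3)*(o + 4)*(o^5 - 7*o^4 + o^3 + 63*o^2 - 90*o) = o*(o - 3)*(o + 4)*(o^4 - 7*o^3 + o^2 + 63*o - 90) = o*(o - 3)*(o - 2)*(o + 4)*(o^3 - 5*o^2 - 9*o + 45) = o*(o - 5)*(o - 3)*(o - 2)*(o + 4)*(o^2 - 9) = o*(o - 5)*(o - 3)^2*(o - 2)*(o + 4)*(o + 3)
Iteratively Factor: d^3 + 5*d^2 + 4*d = (d)*(d^2 + 5*d + 4) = d*(d + 1)*(d + 4)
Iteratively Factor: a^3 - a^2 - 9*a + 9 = (a - 3)*(a^2 + 2*a - 3) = (a - 3)*(a + 3)*(a - 1)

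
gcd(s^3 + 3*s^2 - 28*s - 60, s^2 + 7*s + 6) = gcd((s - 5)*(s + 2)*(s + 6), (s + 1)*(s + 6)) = s + 6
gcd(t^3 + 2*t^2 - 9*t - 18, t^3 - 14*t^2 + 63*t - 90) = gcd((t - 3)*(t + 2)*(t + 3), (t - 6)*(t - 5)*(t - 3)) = t - 3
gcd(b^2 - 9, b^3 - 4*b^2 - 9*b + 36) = b^2 - 9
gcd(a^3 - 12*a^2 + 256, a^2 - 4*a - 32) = a^2 - 4*a - 32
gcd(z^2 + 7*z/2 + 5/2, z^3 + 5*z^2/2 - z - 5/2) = z^2 + 7*z/2 + 5/2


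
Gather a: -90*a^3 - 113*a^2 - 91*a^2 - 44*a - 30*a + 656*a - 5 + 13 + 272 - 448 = -90*a^3 - 204*a^2 + 582*a - 168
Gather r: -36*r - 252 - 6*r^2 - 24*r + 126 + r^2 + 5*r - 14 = -5*r^2 - 55*r - 140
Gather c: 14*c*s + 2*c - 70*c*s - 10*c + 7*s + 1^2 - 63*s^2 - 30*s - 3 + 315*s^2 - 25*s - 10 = c*(-56*s - 8) + 252*s^2 - 48*s - 12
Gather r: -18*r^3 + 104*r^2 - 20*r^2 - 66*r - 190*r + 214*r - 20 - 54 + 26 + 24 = -18*r^3 + 84*r^2 - 42*r - 24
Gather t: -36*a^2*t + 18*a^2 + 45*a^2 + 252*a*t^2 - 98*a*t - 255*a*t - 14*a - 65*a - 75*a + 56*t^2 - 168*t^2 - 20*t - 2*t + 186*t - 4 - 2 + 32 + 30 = 63*a^2 - 154*a + t^2*(252*a - 112) + t*(-36*a^2 - 353*a + 164) + 56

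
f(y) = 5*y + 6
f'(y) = 5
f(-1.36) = -0.80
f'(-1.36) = 5.00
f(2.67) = 19.35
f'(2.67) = 5.00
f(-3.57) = -11.85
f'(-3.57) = 5.00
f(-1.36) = -0.80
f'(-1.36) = 5.00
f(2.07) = 16.35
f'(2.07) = 5.00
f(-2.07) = -4.35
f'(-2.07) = 5.00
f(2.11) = 16.55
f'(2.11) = 5.00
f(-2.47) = -6.35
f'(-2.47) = 5.00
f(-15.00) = -69.00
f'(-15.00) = 5.00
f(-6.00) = -24.00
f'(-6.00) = 5.00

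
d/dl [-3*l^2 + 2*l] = 2 - 6*l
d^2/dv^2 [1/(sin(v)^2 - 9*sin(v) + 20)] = (-4*sin(v)^4 + 27*sin(v)^3 + 5*sin(v)^2 - 234*sin(v) + 122)/(sin(v)^2 - 9*sin(v) + 20)^3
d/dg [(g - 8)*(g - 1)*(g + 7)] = 3*g^2 - 4*g - 55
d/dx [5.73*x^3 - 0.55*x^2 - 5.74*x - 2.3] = 17.19*x^2 - 1.1*x - 5.74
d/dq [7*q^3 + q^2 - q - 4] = 21*q^2 + 2*q - 1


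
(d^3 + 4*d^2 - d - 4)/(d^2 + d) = d + 3 - 4/d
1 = 1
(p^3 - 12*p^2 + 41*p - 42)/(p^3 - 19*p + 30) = (p - 7)/(p + 5)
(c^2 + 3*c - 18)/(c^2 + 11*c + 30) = (c - 3)/(c + 5)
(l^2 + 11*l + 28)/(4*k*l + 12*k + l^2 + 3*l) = (l^2 + 11*l + 28)/(4*k*l + 12*k + l^2 + 3*l)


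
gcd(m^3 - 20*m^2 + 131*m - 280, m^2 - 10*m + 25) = m - 5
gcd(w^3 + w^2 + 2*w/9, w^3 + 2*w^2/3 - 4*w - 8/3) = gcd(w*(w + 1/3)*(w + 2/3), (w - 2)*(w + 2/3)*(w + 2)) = w + 2/3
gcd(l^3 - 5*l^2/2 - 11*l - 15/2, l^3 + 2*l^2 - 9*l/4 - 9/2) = l + 3/2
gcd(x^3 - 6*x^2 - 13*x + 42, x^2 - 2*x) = x - 2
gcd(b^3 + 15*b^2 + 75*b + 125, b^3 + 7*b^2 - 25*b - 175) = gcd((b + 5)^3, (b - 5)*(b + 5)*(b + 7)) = b + 5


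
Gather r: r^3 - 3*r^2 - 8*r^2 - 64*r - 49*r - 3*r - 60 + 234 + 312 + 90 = r^3 - 11*r^2 - 116*r + 576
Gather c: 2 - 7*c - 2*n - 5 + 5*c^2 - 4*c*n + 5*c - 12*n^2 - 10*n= 5*c^2 + c*(-4*n - 2) - 12*n^2 - 12*n - 3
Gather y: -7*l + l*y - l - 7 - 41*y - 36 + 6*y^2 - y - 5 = -8*l + 6*y^2 + y*(l - 42) - 48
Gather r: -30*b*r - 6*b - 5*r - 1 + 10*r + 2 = -6*b + r*(5 - 30*b) + 1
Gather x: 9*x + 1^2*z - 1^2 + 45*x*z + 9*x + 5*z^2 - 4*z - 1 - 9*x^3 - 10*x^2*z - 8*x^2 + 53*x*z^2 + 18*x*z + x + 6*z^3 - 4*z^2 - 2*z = -9*x^3 + x^2*(-10*z - 8) + x*(53*z^2 + 63*z + 19) + 6*z^3 + z^2 - 5*z - 2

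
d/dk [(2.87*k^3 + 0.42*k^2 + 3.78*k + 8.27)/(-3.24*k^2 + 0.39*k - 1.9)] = (-9.2988*k^4 + 2.2386*k^3 - 3.948*k^2 + 51.9936*k - 10.4073)/(10.4976*k^4 - 2.5272*k^3 + 12.4641*k^2 - 1.482*k + 3.61)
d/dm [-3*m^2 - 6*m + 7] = -6*m - 6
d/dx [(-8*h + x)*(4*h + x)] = -4*h + 2*x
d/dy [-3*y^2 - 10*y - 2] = -6*y - 10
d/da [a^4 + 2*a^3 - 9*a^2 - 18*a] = 4*a^3 + 6*a^2 - 18*a - 18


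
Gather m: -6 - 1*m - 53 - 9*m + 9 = -10*m - 50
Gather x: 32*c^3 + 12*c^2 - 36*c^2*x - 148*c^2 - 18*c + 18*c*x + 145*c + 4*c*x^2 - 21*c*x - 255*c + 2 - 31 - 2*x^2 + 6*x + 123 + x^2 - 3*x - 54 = 32*c^3 - 136*c^2 - 128*c + x^2*(4*c - 1) + x*(-36*c^2 - 3*c + 3) + 40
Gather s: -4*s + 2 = 2 - 4*s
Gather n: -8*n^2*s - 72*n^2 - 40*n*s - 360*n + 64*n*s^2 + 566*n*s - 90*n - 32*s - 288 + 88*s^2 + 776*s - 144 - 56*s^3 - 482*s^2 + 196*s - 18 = n^2*(-8*s - 72) + n*(64*s^2 + 526*s - 450) - 56*s^3 - 394*s^2 + 940*s - 450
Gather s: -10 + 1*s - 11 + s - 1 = 2*s - 22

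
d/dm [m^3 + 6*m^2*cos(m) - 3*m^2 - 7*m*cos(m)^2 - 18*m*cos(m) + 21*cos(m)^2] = -6*m^2*sin(m) + 3*m^2 + 18*m*sin(m) + 7*m*sin(2*m) + 12*m*cos(m) - 6*m - 21*sin(2*m) - 7*cos(m)^2 - 18*cos(m)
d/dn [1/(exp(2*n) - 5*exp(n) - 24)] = (5 - 2*exp(n))*exp(n)/(-exp(2*n) + 5*exp(n) + 24)^2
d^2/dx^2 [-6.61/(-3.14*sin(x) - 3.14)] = 0.00327605934000471*(1285.1388347552 - 642.5694173776*sin(x))/(sin(x) + 1)^2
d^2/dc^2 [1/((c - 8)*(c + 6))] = 2*((c - 8)^2 + (c - 8)*(c + 6) + (c + 6)^2)/((c - 8)^3*(c + 6)^3)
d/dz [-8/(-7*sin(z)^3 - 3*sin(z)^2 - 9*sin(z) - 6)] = 24*(-2*sin(z) + 7*cos(z)^2 - 10)*cos(z)/(7*sin(z)^3 + 3*sin(z)^2 + 9*sin(z) + 6)^2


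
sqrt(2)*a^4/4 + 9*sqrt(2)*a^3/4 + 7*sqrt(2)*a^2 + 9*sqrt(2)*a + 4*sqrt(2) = (a/2 + 1/2)*(a + 2)*(a + 4)*(sqrt(2)*a/2 + sqrt(2))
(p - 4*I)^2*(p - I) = p^3 - 9*I*p^2 - 24*p + 16*I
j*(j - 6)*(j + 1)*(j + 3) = j^4 - 2*j^3 - 21*j^2 - 18*j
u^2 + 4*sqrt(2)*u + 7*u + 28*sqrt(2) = (u + 7)*(u + 4*sqrt(2))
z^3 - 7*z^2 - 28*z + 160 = (z - 8)*(z - 4)*(z + 5)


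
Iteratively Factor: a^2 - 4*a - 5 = (a + 1)*(a - 5)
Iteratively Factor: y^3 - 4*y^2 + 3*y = (y)*(y^2 - 4*y + 3) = y*(y - 3)*(y - 1)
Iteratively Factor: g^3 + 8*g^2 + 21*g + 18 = (g + 3)*(g^2 + 5*g + 6) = (g + 2)*(g + 3)*(g + 3)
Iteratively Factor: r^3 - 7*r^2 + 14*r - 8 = (r - 1)*(r^2 - 6*r + 8) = (r - 4)*(r - 1)*(r - 2)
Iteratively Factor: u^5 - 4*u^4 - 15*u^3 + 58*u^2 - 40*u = (u + 4)*(u^4 - 8*u^3 + 17*u^2 - 10*u) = (u - 5)*(u + 4)*(u^3 - 3*u^2 + 2*u) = u*(u - 5)*(u + 4)*(u^2 - 3*u + 2) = u*(u - 5)*(u - 2)*(u + 4)*(u - 1)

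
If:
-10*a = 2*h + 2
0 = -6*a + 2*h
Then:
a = -1/8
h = -3/8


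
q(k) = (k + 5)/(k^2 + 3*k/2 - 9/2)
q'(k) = (-2*k - 3/2)*(k + 5)/(k^2 + 3*k/2 - 9/2)^2 + 1/(k^2 + 3*k/2 - 9/2) = 2*(2*k^2 + 3*k - (k + 5)*(4*k + 3) - 9)/(2*k^2 + 3*k - 9)^2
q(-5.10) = -0.01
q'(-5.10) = 0.07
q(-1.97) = -0.85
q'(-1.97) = 0.30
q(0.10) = -1.18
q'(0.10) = -0.69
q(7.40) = 0.20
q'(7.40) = -0.04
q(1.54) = 36.01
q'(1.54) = -902.76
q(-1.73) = -0.80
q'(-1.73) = 0.14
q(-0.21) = -1.00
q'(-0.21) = -0.44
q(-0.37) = -0.94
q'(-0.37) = -0.35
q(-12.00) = -0.06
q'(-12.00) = 0.00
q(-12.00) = -0.06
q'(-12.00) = 0.00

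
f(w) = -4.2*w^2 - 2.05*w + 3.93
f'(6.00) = -52.45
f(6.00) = -159.57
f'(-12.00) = 98.75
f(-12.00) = -576.27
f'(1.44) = -14.15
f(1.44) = -7.73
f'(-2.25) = 16.85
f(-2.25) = -12.72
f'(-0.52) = 2.32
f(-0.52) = 3.86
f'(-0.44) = 1.65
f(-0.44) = 4.02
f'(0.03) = -2.30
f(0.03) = 3.86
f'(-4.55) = 36.17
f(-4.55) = -73.69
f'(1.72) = -16.50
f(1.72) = -12.02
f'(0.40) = -5.41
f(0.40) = 2.44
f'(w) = -8.4*w - 2.05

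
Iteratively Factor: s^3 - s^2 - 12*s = (s - 4)*(s^2 + 3*s) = s*(s - 4)*(s + 3)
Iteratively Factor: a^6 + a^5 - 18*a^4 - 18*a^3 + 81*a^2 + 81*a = (a - 3)*(a^5 + 4*a^4 - 6*a^3 - 36*a^2 - 27*a) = (a - 3)*(a + 3)*(a^4 + a^3 - 9*a^2 - 9*a) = a*(a - 3)*(a + 3)*(a^3 + a^2 - 9*a - 9) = a*(a - 3)^2*(a + 3)*(a^2 + 4*a + 3) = a*(a - 3)^2*(a + 3)^2*(a + 1)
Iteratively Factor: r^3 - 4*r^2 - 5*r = (r + 1)*(r^2 - 5*r) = r*(r + 1)*(r - 5)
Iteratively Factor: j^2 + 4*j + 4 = (j + 2)*(j + 2)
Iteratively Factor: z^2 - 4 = (z + 2)*(z - 2)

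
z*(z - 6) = z^2 - 6*z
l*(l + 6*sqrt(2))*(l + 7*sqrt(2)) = l^3 + 13*sqrt(2)*l^2 + 84*l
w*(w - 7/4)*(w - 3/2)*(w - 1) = w^4 - 17*w^3/4 + 47*w^2/8 - 21*w/8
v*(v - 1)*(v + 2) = v^3 + v^2 - 2*v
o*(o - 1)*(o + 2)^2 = o^4 + 3*o^3 - 4*o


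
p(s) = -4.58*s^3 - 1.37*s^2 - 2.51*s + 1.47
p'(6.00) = -513.59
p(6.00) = -1052.19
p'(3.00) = -134.39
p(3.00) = -142.05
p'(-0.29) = -2.87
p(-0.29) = 2.19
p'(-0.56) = -5.28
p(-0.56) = 3.25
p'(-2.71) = -95.99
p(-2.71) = 89.36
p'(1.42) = -34.11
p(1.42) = -17.97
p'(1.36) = -31.65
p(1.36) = -16.00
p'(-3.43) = -154.76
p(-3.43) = 178.78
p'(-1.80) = -42.10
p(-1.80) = 28.26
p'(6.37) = -577.49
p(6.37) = -1253.92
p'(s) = -13.74*s^2 - 2.74*s - 2.51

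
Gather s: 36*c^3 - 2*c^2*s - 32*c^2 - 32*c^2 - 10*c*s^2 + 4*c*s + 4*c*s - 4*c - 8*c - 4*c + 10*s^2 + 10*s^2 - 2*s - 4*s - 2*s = 36*c^3 - 64*c^2 - 16*c + s^2*(20 - 10*c) + s*(-2*c^2 + 8*c - 8)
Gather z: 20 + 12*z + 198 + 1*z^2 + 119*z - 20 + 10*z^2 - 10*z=11*z^2 + 121*z + 198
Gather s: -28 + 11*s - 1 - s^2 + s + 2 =-s^2 + 12*s - 27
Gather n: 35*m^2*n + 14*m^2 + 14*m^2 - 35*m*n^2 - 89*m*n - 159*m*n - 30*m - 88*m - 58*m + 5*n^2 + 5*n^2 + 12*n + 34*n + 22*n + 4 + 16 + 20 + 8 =28*m^2 - 176*m + n^2*(10 - 35*m) + n*(35*m^2 - 248*m + 68) + 48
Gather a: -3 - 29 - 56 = -88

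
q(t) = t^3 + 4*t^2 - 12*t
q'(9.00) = 303.00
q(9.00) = 945.00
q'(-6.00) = 48.00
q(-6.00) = 0.00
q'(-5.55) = 36.01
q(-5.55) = 18.86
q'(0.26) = -9.72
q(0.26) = -2.83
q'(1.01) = -0.86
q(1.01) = -7.01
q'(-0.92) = -16.82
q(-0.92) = 13.65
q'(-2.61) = -12.44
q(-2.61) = 40.79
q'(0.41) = -8.22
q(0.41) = -4.18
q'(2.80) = 33.92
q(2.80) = 19.71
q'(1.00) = -1.00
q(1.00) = -7.00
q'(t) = 3*t^2 + 8*t - 12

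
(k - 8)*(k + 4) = k^2 - 4*k - 32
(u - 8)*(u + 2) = u^2 - 6*u - 16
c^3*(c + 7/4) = c^4 + 7*c^3/4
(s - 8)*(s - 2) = s^2 - 10*s + 16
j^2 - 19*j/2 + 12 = (j - 8)*(j - 3/2)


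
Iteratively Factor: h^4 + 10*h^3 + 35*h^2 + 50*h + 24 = (h + 2)*(h^3 + 8*h^2 + 19*h + 12) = (h + 2)*(h + 4)*(h^2 + 4*h + 3) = (h + 2)*(h + 3)*(h + 4)*(h + 1)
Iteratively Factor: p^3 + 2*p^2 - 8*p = (p + 4)*(p^2 - 2*p) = (p - 2)*(p + 4)*(p)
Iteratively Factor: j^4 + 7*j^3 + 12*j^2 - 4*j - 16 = (j + 2)*(j^3 + 5*j^2 + 2*j - 8) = (j - 1)*(j + 2)*(j^2 + 6*j + 8) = (j - 1)*(j + 2)^2*(j + 4)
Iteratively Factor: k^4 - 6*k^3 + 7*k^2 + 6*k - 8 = (k - 1)*(k^3 - 5*k^2 + 2*k + 8) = (k - 4)*(k - 1)*(k^2 - k - 2) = (k - 4)*(k - 1)*(k + 1)*(k - 2)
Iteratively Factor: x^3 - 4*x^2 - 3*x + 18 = (x + 2)*(x^2 - 6*x + 9) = (x - 3)*(x + 2)*(x - 3)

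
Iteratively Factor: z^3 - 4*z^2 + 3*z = (z - 1)*(z^2 - 3*z) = (z - 3)*(z - 1)*(z)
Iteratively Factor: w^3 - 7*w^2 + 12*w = (w - 3)*(w^2 - 4*w) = w*(w - 3)*(w - 4)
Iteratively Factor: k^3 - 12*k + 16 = (k + 4)*(k^2 - 4*k + 4) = (k - 2)*(k + 4)*(k - 2)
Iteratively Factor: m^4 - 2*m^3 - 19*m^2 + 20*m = (m - 5)*(m^3 + 3*m^2 - 4*m) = m*(m - 5)*(m^2 + 3*m - 4) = m*(m - 5)*(m - 1)*(m + 4)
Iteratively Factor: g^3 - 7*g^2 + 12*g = (g - 3)*(g^2 - 4*g) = (g - 4)*(g - 3)*(g)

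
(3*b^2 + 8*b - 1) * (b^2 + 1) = 3*b^4 + 8*b^3 + 2*b^2 + 8*b - 1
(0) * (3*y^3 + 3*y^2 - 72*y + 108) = 0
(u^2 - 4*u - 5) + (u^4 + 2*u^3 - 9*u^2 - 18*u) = u^4 + 2*u^3 - 8*u^2 - 22*u - 5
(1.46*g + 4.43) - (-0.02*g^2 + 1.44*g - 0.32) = 0.02*g^2 + 0.02*g + 4.75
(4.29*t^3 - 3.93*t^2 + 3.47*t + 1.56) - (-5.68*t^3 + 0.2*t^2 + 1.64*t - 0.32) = 9.97*t^3 - 4.13*t^2 + 1.83*t + 1.88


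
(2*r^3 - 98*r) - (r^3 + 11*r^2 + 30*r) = r^3 - 11*r^2 - 128*r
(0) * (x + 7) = 0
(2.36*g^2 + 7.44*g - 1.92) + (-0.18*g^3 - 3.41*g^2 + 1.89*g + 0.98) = -0.18*g^3 - 1.05*g^2 + 9.33*g - 0.94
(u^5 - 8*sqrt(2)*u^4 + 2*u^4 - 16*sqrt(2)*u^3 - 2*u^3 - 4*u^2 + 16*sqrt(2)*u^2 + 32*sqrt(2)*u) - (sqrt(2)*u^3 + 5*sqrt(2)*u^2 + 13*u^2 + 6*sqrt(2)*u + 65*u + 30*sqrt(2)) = u^5 - 8*sqrt(2)*u^4 + 2*u^4 - 17*sqrt(2)*u^3 - 2*u^3 - 17*u^2 + 11*sqrt(2)*u^2 - 65*u + 26*sqrt(2)*u - 30*sqrt(2)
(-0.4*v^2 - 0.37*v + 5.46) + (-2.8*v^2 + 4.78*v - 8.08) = -3.2*v^2 + 4.41*v - 2.62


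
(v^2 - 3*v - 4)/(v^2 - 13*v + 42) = (v^2 - 3*v - 4)/(v^2 - 13*v + 42)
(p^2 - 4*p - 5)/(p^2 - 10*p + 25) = (p + 1)/(p - 5)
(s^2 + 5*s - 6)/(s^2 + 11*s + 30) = (s - 1)/(s + 5)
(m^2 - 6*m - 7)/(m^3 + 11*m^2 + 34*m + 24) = (m - 7)/(m^2 + 10*m + 24)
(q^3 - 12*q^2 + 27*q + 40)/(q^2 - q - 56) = (q^2 - 4*q - 5)/(q + 7)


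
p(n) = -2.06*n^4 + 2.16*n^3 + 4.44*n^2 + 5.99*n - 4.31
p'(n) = -8.24*n^3 + 6.48*n^2 + 8.88*n + 5.99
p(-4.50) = -982.91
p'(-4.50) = 848.12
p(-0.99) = -9.96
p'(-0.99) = 11.55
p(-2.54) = -112.02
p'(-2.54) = 160.27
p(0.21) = -2.84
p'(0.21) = 8.06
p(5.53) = -1396.62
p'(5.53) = -1140.23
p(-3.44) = -348.77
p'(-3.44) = 387.56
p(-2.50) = -105.75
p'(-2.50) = 153.04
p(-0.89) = -8.94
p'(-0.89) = 9.03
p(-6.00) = -3016.73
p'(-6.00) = 1965.83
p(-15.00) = -110672.66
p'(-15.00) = 29140.79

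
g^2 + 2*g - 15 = (g - 3)*(g + 5)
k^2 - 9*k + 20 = (k - 5)*(k - 4)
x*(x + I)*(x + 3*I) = x^3 + 4*I*x^2 - 3*x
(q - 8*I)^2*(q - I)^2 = q^4 - 18*I*q^3 - 97*q^2 + 144*I*q + 64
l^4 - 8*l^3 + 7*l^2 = l^2*(l - 7)*(l - 1)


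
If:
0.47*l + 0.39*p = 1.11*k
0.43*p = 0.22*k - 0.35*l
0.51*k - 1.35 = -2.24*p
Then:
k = -0.15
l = -0.87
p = 0.64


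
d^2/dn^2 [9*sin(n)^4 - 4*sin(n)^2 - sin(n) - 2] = -144*sin(n)^4 + 124*sin(n)^2 + sin(n) - 8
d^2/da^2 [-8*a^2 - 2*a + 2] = -16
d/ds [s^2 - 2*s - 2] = 2*s - 2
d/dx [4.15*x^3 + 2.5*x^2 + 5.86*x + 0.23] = 12.45*x^2 + 5.0*x + 5.86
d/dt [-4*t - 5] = -4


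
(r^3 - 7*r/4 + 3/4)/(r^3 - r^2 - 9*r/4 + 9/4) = (2*r - 1)/(2*r - 3)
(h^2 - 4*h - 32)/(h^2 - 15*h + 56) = (h + 4)/(h - 7)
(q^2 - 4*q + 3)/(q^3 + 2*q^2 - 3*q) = (q - 3)/(q*(q + 3))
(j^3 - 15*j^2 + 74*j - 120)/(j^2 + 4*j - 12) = (j^3 - 15*j^2 + 74*j - 120)/(j^2 + 4*j - 12)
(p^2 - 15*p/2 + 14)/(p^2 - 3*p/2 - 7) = (p - 4)/(p + 2)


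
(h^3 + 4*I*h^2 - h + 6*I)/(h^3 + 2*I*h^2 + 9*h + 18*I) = (h - I)/(h - 3*I)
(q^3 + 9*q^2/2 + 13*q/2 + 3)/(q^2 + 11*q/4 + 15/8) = 4*(q^2 + 3*q + 2)/(4*q + 5)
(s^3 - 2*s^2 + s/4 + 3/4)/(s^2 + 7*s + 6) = (4*s^3 - 8*s^2 + s + 3)/(4*(s^2 + 7*s + 6))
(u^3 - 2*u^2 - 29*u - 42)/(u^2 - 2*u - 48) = (-u^3 + 2*u^2 + 29*u + 42)/(-u^2 + 2*u + 48)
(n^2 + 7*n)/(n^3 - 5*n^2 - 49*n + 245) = n/(n^2 - 12*n + 35)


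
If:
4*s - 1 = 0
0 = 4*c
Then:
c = 0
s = 1/4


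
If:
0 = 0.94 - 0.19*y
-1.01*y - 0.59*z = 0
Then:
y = 4.95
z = -8.47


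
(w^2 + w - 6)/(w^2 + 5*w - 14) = (w + 3)/(w + 7)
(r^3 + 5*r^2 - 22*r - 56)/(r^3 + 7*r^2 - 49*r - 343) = (r^2 - 2*r - 8)/(r^2 - 49)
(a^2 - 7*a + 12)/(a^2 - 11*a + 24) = (a - 4)/(a - 8)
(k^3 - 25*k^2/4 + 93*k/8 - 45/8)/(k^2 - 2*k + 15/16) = 2*(2*k^2 - 11*k + 15)/(4*k - 5)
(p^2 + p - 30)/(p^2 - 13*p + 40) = (p + 6)/(p - 8)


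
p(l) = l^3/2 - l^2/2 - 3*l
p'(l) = 3*l^2/2 - l - 3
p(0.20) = -0.62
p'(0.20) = -3.14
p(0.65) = -2.02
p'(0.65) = -3.02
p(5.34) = 45.86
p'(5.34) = 34.43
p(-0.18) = 0.52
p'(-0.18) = -2.77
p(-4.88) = -55.37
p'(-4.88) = 37.60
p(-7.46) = -213.03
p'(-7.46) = 87.94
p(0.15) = -0.46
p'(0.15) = -3.12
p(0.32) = -0.99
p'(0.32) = -3.17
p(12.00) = 756.00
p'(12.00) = 201.00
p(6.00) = 72.00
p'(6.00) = 45.00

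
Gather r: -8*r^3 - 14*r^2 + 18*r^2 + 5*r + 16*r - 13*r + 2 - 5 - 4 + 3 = -8*r^3 + 4*r^2 + 8*r - 4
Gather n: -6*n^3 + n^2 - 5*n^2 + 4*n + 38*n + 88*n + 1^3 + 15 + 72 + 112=-6*n^3 - 4*n^2 + 130*n + 200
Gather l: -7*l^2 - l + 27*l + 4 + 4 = -7*l^2 + 26*l + 8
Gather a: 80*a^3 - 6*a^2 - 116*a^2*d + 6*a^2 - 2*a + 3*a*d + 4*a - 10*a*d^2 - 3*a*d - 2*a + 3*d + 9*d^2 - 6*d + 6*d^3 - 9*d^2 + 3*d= 80*a^3 - 116*a^2*d - 10*a*d^2 + 6*d^3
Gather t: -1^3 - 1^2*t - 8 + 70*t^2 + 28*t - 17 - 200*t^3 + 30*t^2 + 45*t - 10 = -200*t^3 + 100*t^2 + 72*t - 36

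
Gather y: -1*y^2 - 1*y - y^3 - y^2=-y^3 - 2*y^2 - y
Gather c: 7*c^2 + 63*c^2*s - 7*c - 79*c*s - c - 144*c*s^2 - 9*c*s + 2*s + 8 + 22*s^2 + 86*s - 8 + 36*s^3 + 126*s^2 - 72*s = c^2*(63*s + 7) + c*(-144*s^2 - 88*s - 8) + 36*s^3 + 148*s^2 + 16*s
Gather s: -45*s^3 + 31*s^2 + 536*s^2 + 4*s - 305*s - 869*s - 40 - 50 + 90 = -45*s^3 + 567*s^2 - 1170*s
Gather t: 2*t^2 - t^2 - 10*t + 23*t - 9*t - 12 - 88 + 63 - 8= t^2 + 4*t - 45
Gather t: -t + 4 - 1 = 3 - t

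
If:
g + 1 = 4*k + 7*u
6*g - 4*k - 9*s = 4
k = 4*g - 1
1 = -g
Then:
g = -1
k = -5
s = 10/9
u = 20/7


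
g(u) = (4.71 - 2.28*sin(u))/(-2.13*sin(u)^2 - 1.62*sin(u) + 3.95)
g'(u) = (4.71 - 2.28*sin(u))*(4.26*sin(u)*cos(u) + 1.62*cos(u))/(-2.13*sin(u)^2 - 1.62*sin(u) + 3.95)^2 - 2.28*cos(u)/(-2.13*sin(u)^2 - 1.62*sin(u) + 3.95)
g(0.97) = 2.43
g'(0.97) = 4.95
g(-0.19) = 1.23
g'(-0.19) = -0.30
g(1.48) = 10.88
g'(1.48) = 24.88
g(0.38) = 1.26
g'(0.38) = 0.54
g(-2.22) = 1.68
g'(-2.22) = 0.82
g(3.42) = 1.26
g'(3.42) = 0.39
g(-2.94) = 1.23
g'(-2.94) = 0.31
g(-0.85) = 1.62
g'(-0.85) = -0.81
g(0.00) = 1.19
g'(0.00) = -0.09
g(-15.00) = 1.51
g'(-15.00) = 0.74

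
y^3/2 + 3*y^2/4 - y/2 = y*(y/2 + 1)*(y - 1/2)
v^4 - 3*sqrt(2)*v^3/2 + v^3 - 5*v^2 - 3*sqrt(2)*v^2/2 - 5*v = v*(v + 1)*(v - 5*sqrt(2)/2)*(v + sqrt(2))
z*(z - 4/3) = z^2 - 4*z/3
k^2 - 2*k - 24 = (k - 6)*(k + 4)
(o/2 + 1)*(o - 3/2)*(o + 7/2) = o^3/2 + 2*o^2 - 5*o/8 - 21/4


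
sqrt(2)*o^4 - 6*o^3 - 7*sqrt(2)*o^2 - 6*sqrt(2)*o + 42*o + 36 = (o - 3)*(o + 2)*(o - 3*sqrt(2))*(sqrt(2)*o + sqrt(2))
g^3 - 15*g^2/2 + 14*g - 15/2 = (g - 5)*(g - 3/2)*(g - 1)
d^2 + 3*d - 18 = (d - 3)*(d + 6)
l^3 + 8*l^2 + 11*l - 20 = (l - 1)*(l + 4)*(l + 5)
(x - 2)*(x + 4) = x^2 + 2*x - 8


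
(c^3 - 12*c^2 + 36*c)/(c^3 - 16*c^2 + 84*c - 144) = c/(c - 4)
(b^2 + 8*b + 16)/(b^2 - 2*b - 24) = (b + 4)/(b - 6)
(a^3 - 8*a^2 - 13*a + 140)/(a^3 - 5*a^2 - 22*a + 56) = (a - 5)/(a - 2)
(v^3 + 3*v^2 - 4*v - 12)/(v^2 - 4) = v + 3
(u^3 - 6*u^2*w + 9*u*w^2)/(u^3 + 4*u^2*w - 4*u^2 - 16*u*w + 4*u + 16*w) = u*(u^2 - 6*u*w + 9*w^2)/(u^3 + 4*u^2*w - 4*u^2 - 16*u*w + 4*u + 16*w)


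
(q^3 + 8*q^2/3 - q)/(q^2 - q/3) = q + 3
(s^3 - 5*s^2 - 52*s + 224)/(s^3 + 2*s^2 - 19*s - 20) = (s^2 - s - 56)/(s^2 + 6*s + 5)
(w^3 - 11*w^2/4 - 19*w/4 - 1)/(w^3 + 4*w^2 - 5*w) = (4*w^3 - 11*w^2 - 19*w - 4)/(4*w*(w^2 + 4*w - 5))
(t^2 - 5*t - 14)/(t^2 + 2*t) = (t - 7)/t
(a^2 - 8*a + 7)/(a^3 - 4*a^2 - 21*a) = (a - 1)/(a*(a + 3))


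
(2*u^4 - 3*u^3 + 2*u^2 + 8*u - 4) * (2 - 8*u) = -16*u^5 + 28*u^4 - 22*u^3 - 60*u^2 + 48*u - 8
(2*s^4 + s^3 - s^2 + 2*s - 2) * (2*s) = 4*s^5 + 2*s^4 - 2*s^3 + 4*s^2 - 4*s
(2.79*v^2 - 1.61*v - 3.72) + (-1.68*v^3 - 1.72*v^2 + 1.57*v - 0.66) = -1.68*v^3 + 1.07*v^2 - 0.04*v - 4.38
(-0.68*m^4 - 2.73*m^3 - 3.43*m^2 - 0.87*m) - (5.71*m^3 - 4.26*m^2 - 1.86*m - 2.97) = -0.68*m^4 - 8.44*m^3 + 0.83*m^2 + 0.99*m + 2.97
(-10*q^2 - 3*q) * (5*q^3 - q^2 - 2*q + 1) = -50*q^5 - 5*q^4 + 23*q^3 - 4*q^2 - 3*q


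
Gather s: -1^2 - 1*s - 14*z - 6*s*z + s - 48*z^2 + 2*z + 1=-6*s*z - 48*z^2 - 12*z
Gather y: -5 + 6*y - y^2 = -y^2 + 6*y - 5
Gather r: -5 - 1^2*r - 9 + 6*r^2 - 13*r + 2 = 6*r^2 - 14*r - 12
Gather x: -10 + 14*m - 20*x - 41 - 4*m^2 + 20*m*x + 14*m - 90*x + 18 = -4*m^2 + 28*m + x*(20*m - 110) - 33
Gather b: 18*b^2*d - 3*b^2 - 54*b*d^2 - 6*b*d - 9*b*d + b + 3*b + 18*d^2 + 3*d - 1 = b^2*(18*d - 3) + b*(-54*d^2 - 15*d + 4) + 18*d^2 + 3*d - 1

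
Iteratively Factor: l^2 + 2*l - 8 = (l + 4)*(l - 2)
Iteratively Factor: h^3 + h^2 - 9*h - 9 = (h - 3)*(h^2 + 4*h + 3) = (h - 3)*(h + 1)*(h + 3)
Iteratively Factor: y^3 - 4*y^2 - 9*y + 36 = (y - 4)*(y^2 - 9) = (y - 4)*(y + 3)*(y - 3)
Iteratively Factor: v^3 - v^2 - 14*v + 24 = (v + 4)*(v^2 - 5*v + 6) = (v - 2)*(v + 4)*(v - 3)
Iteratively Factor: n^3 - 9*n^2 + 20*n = (n - 4)*(n^2 - 5*n) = (n - 5)*(n - 4)*(n)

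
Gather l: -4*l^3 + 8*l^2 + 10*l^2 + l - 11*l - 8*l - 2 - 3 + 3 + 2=-4*l^3 + 18*l^2 - 18*l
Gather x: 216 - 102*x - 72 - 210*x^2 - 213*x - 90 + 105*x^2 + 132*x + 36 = -105*x^2 - 183*x + 90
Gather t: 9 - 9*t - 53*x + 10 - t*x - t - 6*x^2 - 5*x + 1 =t*(-x - 10) - 6*x^2 - 58*x + 20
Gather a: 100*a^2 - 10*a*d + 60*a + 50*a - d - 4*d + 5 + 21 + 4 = 100*a^2 + a*(110 - 10*d) - 5*d + 30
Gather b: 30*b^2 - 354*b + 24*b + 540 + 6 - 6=30*b^2 - 330*b + 540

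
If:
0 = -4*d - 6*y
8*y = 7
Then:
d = -21/16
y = 7/8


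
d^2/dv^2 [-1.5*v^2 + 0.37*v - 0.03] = -3.00000000000000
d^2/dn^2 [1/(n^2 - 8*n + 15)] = 2*(-n^2 + 8*n + 4*(n - 4)^2 - 15)/(n^2 - 8*n + 15)^3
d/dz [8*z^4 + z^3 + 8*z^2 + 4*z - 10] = 32*z^3 + 3*z^2 + 16*z + 4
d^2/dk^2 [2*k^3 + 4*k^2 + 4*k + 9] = 12*k + 8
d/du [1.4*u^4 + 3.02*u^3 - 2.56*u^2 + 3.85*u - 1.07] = 5.6*u^3 + 9.06*u^2 - 5.12*u + 3.85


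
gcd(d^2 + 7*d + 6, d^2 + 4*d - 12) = d + 6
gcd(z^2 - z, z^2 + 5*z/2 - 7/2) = z - 1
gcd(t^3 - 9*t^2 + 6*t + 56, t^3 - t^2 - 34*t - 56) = t^2 - 5*t - 14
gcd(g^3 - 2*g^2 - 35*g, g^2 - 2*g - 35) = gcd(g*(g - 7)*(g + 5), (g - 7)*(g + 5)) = g^2 - 2*g - 35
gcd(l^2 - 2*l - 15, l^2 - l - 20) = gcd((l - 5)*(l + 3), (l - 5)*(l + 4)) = l - 5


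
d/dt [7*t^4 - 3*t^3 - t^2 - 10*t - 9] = 28*t^3 - 9*t^2 - 2*t - 10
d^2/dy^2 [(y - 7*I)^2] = 2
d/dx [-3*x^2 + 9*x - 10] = 9 - 6*x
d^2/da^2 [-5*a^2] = -10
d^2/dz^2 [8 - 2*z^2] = -4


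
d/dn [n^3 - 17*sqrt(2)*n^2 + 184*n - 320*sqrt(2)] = 3*n^2 - 34*sqrt(2)*n + 184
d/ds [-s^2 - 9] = -2*s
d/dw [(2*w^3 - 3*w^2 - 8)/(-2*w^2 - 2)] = w*(-w^3 - 3*w - 5)/(w^4 + 2*w^2 + 1)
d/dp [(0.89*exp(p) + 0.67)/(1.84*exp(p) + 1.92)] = 0.476*exp(p)/(1.84*exp(p) + 1.92)^2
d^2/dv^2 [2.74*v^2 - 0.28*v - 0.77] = 5.48000000000000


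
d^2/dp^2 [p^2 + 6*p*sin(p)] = -6*p*sin(p) + 12*cos(p) + 2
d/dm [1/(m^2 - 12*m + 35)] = 2*(6 - m)/(m^2 - 12*m + 35)^2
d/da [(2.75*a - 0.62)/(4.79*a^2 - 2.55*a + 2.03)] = (-13.1725*a^2 + 5.9396*a + 4.0015)/(22.9441*a^4 - 24.429*a^3 + 25.9499*a^2 - 10.353*a + 4.1209)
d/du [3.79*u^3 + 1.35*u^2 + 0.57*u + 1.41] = 11.37*u^2 + 2.7*u + 0.57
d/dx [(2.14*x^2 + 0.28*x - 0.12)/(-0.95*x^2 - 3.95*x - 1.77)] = (-8.187*x^2 - 7.8036*x - 0.9696)/(0.9025*x^4 + 7.505*x^3 + 18.9655*x^2 + 13.983*x + 3.1329)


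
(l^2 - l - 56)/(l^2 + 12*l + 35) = (l - 8)/(l + 5)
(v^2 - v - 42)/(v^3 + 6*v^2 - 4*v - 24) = (v - 7)/(v^2 - 4)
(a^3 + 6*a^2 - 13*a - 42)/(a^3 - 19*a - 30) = (a^2 + 4*a - 21)/(a^2 - 2*a - 15)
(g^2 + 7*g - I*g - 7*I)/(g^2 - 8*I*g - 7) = (g + 7)/(g - 7*I)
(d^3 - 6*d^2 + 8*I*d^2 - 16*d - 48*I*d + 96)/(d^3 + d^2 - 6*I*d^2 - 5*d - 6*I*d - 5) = (d^3 + d^2*(-6 + 8*I) + d*(-16 - 48*I) + 96)/(d^3 + d^2*(1 - 6*I) + d*(-5 - 6*I) - 5)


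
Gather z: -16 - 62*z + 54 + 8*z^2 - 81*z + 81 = 8*z^2 - 143*z + 119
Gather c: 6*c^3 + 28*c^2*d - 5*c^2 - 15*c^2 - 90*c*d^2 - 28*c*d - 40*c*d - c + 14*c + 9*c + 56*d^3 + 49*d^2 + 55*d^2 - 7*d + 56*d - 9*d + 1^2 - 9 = 6*c^3 + c^2*(28*d - 20) + c*(-90*d^2 - 68*d + 22) + 56*d^3 + 104*d^2 + 40*d - 8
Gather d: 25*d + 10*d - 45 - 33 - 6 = 35*d - 84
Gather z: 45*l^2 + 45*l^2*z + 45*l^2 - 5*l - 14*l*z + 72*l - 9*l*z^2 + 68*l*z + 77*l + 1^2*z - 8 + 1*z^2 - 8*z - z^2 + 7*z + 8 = 90*l^2 - 9*l*z^2 + 144*l + z*(45*l^2 + 54*l)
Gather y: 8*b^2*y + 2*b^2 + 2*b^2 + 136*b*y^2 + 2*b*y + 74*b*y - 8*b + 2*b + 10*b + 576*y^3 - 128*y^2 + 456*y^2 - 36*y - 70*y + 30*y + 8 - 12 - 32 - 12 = 4*b^2 + 4*b + 576*y^3 + y^2*(136*b + 328) + y*(8*b^2 + 76*b - 76) - 48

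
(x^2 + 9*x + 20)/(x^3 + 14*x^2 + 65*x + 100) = 1/(x + 5)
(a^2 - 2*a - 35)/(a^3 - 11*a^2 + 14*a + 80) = (a^2 - 2*a - 35)/(a^3 - 11*a^2 + 14*a + 80)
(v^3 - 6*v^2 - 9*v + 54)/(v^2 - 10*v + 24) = (v^2 - 9)/(v - 4)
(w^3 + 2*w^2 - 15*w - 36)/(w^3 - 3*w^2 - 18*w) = (w^2 - w - 12)/(w*(w - 6))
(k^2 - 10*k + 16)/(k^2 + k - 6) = (k - 8)/(k + 3)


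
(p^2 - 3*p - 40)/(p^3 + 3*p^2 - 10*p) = (p - 8)/(p*(p - 2))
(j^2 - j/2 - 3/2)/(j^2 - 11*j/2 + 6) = (j + 1)/(j - 4)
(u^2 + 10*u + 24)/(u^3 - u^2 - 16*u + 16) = (u + 6)/(u^2 - 5*u + 4)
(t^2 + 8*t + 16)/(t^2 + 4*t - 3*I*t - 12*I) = (t + 4)/(t - 3*I)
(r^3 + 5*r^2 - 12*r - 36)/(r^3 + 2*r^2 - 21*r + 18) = (r + 2)/(r - 1)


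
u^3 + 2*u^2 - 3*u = u*(u - 1)*(u + 3)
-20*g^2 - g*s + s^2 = (-5*g + s)*(4*g + s)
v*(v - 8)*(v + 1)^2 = v^4 - 6*v^3 - 15*v^2 - 8*v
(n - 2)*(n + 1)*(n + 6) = n^3 + 5*n^2 - 8*n - 12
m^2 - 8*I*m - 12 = (m - 6*I)*(m - 2*I)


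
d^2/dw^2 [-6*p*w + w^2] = 2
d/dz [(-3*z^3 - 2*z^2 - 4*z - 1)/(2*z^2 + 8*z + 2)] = z*(-3*z^3 - 24*z^2 - 13*z - 2)/(2*(z^4 + 8*z^3 + 18*z^2 + 8*z + 1))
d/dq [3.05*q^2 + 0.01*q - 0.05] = 6.1*q + 0.01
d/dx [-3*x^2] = -6*x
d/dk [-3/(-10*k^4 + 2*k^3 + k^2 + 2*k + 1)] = 6*(-20*k^3 + 3*k^2 + k + 1)/(-10*k^4 + 2*k^3 + k^2 + 2*k + 1)^2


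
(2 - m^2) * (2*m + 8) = -2*m^3 - 8*m^2 + 4*m + 16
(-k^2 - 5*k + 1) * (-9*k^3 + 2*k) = 9*k^5 + 45*k^4 - 11*k^3 - 10*k^2 + 2*k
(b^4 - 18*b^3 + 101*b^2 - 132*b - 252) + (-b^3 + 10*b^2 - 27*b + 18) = b^4 - 19*b^3 + 111*b^2 - 159*b - 234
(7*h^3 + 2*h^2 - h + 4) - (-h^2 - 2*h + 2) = 7*h^3 + 3*h^2 + h + 2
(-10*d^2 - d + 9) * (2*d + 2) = -20*d^3 - 22*d^2 + 16*d + 18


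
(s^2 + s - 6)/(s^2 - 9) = (s - 2)/(s - 3)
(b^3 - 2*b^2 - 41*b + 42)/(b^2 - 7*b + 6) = (b^2 - b - 42)/(b - 6)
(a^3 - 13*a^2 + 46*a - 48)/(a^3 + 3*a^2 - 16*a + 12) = (a^2 - 11*a + 24)/(a^2 + 5*a - 6)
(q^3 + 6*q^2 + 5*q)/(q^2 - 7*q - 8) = q*(q + 5)/(q - 8)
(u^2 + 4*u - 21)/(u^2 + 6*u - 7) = (u - 3)/(u - 1)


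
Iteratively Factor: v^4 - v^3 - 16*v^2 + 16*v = (v - 1)*(v^3 - 16*v) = (v - 1)*(v + 4)*(v^2 - 4*v) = v*(v - 1)*(v + 4)*(v - 4)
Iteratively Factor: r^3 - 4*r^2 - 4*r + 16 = (r - 4)*(r^2 - 4) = (r - 4)*(r + 2)*(r - 2)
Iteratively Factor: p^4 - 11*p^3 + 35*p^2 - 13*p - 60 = (p - 5)*(p^3 - 6*p^2 + 5*p + 12) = (p - 5)*(p - 4)*(p^2 - 2*p - 3) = (p - 5)*(p - 4)*(p - 3)*(p + 1)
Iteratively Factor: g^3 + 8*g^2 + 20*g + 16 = (g + 2)*(g^2 + 6*g + 8) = (g + 2)^2*(g + 4)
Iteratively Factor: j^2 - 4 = (j + 2)*(j - 2)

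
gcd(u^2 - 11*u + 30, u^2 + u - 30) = u - 5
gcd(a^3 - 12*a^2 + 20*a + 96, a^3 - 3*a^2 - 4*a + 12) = a + 2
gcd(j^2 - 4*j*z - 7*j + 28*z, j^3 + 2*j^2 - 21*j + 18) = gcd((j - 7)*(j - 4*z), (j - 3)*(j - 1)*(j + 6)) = 1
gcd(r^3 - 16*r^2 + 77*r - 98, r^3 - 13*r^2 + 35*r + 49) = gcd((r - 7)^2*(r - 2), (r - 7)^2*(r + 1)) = r^2 - 14*r + 49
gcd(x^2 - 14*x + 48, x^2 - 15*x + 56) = x - 8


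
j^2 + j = j*(j + 1)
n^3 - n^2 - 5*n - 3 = (n - 3)*(n + 1)^2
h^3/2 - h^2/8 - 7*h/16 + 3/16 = (h/2 + 1/2)*(h - 3/4)*(h - 1/2)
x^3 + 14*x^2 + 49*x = x*(x + 7)^2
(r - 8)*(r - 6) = r^2 - 14*r + 48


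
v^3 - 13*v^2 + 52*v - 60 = (v - 6)*(v - 5)*(v - 2)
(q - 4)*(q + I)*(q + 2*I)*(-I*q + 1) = -I*q^4 + 4*q^3 + 4*I*q^3 - 16*q^2 + 5*I*q^2 - 2*q - 20*I*q + 8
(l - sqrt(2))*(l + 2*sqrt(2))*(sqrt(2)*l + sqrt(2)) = sqrt(2)*l^3 + sqrt(2)*l^2 + 2*l^2 - 4*sqrt(2)*l + 2*l - 4*sqrt(2)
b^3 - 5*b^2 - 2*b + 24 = (b - 4)*(b - 3)*(b + 2)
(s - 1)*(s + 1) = s^2 - 1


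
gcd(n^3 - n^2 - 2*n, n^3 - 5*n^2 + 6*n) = n^2 - 2*n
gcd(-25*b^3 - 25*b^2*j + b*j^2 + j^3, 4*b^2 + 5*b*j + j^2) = b + j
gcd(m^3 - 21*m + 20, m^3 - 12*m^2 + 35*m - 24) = m - 1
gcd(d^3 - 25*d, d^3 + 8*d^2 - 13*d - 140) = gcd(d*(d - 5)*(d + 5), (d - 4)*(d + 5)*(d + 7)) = d + 5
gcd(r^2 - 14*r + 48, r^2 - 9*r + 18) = r - 6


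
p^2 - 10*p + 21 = (p - 7)*(p - 3)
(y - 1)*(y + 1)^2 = y^3 + y^2 - y - 1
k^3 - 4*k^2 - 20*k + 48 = (k - 6)*(k - 2)*(k + 4)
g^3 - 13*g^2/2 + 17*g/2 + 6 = (g - 4)*(g - 3)*(g + 1/2)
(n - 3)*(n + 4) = n^2 + n - 12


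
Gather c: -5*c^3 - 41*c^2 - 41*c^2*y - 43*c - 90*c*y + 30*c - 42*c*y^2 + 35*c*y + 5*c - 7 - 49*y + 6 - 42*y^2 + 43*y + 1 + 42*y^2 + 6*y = -5*c^3 + c^2*(-41*y - 41) + c*(-42*y^2 - 55*y - 8)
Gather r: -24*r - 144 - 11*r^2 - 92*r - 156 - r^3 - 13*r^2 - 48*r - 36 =-r^3 - 24*r^2 - 164*r - 336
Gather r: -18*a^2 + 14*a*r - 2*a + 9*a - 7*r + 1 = -18*a^2 + 7*a + r*(14*a - 7) + 1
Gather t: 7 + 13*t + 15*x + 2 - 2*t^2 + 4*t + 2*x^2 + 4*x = -2*t^2 + 17*t + 2*x^2 + 19*x + 9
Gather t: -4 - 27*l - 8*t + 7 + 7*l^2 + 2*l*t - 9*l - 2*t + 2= 7*l^2 - 36*l + t*(2*l - 10) + 5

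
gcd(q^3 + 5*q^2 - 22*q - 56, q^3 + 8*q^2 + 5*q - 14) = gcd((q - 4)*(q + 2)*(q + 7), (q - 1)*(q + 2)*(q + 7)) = q^2 + 9*q + 14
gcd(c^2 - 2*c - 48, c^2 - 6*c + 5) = 1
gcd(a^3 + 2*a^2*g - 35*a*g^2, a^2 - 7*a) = a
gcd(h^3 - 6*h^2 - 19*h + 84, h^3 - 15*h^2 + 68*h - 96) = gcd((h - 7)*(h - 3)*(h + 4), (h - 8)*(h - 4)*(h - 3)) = h - 3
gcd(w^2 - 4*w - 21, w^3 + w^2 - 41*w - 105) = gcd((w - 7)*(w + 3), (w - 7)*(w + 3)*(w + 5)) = w^2 - 4*w - 21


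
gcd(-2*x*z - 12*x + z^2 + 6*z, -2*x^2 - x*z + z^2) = 2*x - z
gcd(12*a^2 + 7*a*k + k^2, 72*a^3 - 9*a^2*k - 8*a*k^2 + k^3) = 3*a + k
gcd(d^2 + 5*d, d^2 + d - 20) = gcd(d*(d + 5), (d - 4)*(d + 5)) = d + 5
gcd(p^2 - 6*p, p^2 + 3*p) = p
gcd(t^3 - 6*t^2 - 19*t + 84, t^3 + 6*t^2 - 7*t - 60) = t^2 + t - 12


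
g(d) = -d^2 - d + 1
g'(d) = -2*d - 1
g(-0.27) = 1.20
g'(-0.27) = -0.46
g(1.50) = -2.75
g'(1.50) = -4.00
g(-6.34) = -32.86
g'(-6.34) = 11.68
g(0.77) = -0.36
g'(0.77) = -2.54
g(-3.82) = -9.77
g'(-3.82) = 6.64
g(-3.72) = -9.12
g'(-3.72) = 6.44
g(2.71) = -9.05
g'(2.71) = -6.42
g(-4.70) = -16.39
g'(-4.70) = 8.40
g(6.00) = -41.00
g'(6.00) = -13.00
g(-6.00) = -29.00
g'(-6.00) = 11.00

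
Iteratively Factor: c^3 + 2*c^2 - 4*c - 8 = (c + 2)*(c^2 - 4) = (c + 2)^2*(c - 2)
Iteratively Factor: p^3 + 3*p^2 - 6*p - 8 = (p + 1)*(p^2 + 2*p - 8) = (p + 1)*(p + 4)*(p - 2)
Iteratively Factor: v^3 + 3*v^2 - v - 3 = (v + 3)*(v^2 - 1) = (v + 1)*(v + 3)*(v - 1)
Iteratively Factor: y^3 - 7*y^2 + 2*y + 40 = (y + 2)*(y^2 - 9*y + 20) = (y - 4)*(y + 2)*(y - 5)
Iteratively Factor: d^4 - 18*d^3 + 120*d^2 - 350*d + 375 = (d - 5)*(d^3 - 13*d^2 + 55*d - 75) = (d - 5)*(d - 3)*(d^2 - 10*d + 25) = (d - 5)^2*(d - 3)*(d - 5)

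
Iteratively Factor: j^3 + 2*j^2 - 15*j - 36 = (j + 3)*(j^2 - j - 12) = (j - 4)*(j + 3)*(j + 3)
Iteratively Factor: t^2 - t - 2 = (t - 2)*(t + 1)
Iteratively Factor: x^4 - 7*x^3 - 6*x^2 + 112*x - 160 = (x - 4)*(x^3 - 3*x^2 - 18*x + 40) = (x - 4)*(x + 4)*(x^2 - 7*x + 10) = (x - 4)*(x - 2)*(x + 4)*(x - 5)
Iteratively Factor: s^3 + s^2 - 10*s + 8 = (s + 4)*(s^2 - 3*s + 2) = (s - 1)*(s + 4)*(s - 2)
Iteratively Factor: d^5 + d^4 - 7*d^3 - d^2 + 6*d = (d - 2)*(d^4 + 3*d^3 - d^2 - 3*d) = d*(d - 2)*(d^3 + 3*d^2 - d - 3) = d*(d - 2)*(d + 1)*(d^2 + 2*d - 3) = d*(d - 2)*(d - 1)*(d + 1)*(d + 3)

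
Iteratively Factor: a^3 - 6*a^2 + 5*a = (a)*(a^2 - 6*a + 5) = a*(a - 1)*(a - 5)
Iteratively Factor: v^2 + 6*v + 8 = (v + 2)*(v + 4)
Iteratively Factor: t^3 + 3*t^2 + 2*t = (t + 1)*(t^2 + 2*t) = (t + 1)*(t + 2)*(t)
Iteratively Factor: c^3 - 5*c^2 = (c)*(c^2 - 5*c) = c*(c - 5)*(c)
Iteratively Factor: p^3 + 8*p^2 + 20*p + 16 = (p + 2)*(p^2 + 6*p + 8) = (p + 2)^2*(p + 4)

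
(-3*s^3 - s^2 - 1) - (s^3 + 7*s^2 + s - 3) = -4*s^3 - 8*s^2 - s + 2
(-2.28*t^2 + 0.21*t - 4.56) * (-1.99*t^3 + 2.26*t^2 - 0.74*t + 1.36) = 4.5372*t^5 - 5.5707*t^4 + 11.2362*t^3 - 13.5618*t^2 + 3.66*t - 6.2016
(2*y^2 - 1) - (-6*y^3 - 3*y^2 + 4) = 6*y^3 + 5*y^2 - 5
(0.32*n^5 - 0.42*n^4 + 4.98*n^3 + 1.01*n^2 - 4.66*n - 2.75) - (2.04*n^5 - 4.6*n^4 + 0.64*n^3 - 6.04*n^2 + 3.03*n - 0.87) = -1.72*n^5 + 4.18*n^4 + 4.34*n^3 + 7.05*n^2 - 7.69*n - 1.88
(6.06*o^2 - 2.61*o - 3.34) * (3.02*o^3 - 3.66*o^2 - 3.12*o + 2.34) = 18.3012*o^5 - 30.0618*o^4 - 19.4414*o^3 + 34.548*o^2 + 4.3134*o - 7.8156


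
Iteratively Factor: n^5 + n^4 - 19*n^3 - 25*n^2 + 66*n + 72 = (n + 3)*(n^4 - 2*n^3 - 13*n^2 + 14*n + 24) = (n + 1)*(n + 3)*(n^3 - 3*n^2 - 10*n + 24) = (n - 4)*(n + 1)*(n + 3)*(n^2 + n - 6) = (n - 4)*(n + 1)*(n + 3)^2*(n - 2)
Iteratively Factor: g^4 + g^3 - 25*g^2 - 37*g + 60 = (g + 4)*(g^3 - 3*g^2 - 13*g + 15) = (g - 1)*(g + 4)*(g^2 - 2*g - 15) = (g - 5)*(g - 1)*(g + 4)*(g + 3)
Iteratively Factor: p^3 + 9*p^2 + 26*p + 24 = (p + 3)*(p^2 + 6*p + 8) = (p + 2)*(p + 3)*(p + 4)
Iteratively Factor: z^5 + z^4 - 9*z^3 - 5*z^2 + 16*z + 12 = (z - 2)*(z^4 + 3*z^3 - 3*z^2 - 11*z - 6) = (z - 2)*(z + 1)*(z^3 + 2*z^2 - 5*z - 6) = (z - 2)*(z + 1)^2*(z^2 + z - 6) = (z - 2)^2*(z + 1)^2*(z + 3)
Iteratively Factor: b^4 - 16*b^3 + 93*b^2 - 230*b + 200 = (b - 4)*(b^3 - 12*b^2 + 45*b - 50) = (b - 5)*(b - 4)*(b^2 - 7*b + 10) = (b - 5)*(b - 4)*(b - 2)*(b - 5)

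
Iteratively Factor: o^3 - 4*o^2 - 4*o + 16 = (o + 2)*(o^2 - 6*o + 8) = (o - 2)*(o + 2)*(o - 4)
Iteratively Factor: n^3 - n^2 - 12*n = (n)*(n^2 - n - 12) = n*(n + 3)*(n - 4)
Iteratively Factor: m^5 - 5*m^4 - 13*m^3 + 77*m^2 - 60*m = (m - 3)*(m^4 - 2*m^3 - 19*m^2 + 20*m) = (m - 5)*(m - 3)*(m^3 + 3*m^2 - 4*m) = (m - 5)*(m - 3)*(m - 1)*(m^2 + 4*m) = m*(m - 5)*(m - 3)*(m - 1)*(m + 4)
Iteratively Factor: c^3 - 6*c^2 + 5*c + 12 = (c + 1)*(c^2 - 7*c + 12) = (c - 3)*(c + 1)*(c - 4)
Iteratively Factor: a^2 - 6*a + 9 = (a - 3)*(a - 3)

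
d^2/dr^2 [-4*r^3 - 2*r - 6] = -24*r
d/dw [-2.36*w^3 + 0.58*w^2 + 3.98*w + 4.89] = -7.08*w^2 + 1.16*w + 3.98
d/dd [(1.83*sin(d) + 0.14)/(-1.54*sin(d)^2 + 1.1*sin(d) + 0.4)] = 0.42165626581211*(2.8182*sin(d)^2 + 0.4312*sin(d) + 0.578)*cos(d)/(1.0*sin(d)^2 - 0.714285714285714*sin(d) - 0.25974025974026)^2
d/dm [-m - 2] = -1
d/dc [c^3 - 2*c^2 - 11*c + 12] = 3*c^2 - 4*c - 11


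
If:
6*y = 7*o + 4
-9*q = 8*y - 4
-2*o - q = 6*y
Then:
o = -104/215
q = 76/215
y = 22/215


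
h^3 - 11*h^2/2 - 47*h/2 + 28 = (h - 8)*(h - 1)*(h + 7/2)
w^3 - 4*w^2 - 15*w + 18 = (w - 6)*(w - 1)*(w + 3)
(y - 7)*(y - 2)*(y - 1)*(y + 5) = y^4 - 5*y^3 - 27*y^2 + 101*y - 70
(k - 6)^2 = k^2 - 12*k + 36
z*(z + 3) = z^2 + 3*z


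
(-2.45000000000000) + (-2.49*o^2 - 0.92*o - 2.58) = -2.49*o^2 - 0.92*o - 5.03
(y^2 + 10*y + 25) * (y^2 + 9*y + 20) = y^4 + 19*y^3 + 135*y^2 + 425*y + 500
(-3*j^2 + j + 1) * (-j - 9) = 3*j^3 + 26*j^2 - 10*j - 9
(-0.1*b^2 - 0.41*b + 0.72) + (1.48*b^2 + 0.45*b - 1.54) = 1.38*b^2 + 0.04*b - 0.82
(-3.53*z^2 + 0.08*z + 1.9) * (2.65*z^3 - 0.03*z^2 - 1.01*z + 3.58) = -9.3545*z^5 + 0.3179*z^4 + 8.5979*z^3 - 12.7752*z^2 - 1.6326*z + 6.802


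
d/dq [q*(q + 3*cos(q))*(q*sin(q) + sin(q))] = -q*(q + 1)*(3*sin(q) - 1)*sin(q) + q*(q + 3*cos(q))*(q*cos(q) + sqrt(2)*sin(q + pi/4)) + (q + 1)*(q + 3*cos(q))*sin(q)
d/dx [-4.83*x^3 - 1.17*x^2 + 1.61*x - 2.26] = -14.49*x^2 - 2.34*x + 1.61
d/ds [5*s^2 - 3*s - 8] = 10*s - 3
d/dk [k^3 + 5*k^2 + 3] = k*(3*k + 10)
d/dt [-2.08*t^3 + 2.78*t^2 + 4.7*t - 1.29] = -6.24*t^2 + 5.56*t + 4.7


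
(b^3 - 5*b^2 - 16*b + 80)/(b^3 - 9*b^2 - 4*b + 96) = (b^2 - b - 20)/(b^2 - 5*b - 24)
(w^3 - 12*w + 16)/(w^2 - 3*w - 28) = (w^2 - 4*w + 4)/(w - 7)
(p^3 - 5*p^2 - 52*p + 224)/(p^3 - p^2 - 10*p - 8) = (p^2 - p - 56)/(p^2 + 3*p + 2)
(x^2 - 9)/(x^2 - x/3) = 3*(x^2 - 9)/(x*(3*x - 1))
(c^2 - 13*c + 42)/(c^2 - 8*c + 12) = (c - 7)/(c - 2)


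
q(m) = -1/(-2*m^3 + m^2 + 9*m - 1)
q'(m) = -(6*m^2 - 2*m - 9)/(-2*m^3 + m^2 + 9*m - 1)^2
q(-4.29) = -0.01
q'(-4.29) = -0.01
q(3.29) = 0.03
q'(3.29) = -0.05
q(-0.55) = 0.19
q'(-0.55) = 0.22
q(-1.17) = 0.14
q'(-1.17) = -0.03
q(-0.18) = 0.39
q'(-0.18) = 1.27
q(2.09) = -0.26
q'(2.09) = -0.85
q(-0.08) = 0.58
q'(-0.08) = 3.00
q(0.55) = -0.26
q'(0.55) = 0.54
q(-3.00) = -0.03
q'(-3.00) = -0.04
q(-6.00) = 0.00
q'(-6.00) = 0.00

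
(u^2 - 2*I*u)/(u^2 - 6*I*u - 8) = u/(u - 4*I)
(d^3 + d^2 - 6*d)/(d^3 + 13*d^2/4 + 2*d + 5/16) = 16*d*(d^2 + d - 6)/(16*d^3 + 52*d^2 + 32*d + 5)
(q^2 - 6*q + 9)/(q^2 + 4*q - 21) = (q - 3)/(q + 7)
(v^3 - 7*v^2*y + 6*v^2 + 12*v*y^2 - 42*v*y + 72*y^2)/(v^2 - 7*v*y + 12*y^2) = v + 6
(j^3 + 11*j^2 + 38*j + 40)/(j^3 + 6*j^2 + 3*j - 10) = (j + 4)/(j - 1)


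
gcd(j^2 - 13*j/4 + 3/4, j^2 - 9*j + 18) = j - 3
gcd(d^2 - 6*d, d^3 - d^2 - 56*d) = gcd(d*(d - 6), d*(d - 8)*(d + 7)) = d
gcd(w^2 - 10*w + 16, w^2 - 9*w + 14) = w - 2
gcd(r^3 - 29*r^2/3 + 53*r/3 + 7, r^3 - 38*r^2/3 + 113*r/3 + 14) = r^2 - 20*r/3 - 7/3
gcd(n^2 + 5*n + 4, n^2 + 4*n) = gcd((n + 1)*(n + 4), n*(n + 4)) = n + 4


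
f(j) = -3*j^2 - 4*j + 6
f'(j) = -6*j - 4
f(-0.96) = 7.08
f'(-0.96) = 1.76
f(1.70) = -9.47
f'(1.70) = -14.20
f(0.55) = 2.89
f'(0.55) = -7.30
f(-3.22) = -12.23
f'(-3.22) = 15.32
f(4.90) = -85.63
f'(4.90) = -33.40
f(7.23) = -179.74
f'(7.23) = -47.38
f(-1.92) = 2.62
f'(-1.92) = 7.52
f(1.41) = -5.60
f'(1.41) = -12.46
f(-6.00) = -78.00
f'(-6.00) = 32.00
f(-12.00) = -378.00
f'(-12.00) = 68.00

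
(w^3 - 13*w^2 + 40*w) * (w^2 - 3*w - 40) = w^5 - 16*w^4 + 39*w^3 + 400*w^2 - 1600*w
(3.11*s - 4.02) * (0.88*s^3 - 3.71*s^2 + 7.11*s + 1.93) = 2.7368*s^4 - 15.0757*s^3 + 37.0263*s^2 - 22.5799*s - 7.7586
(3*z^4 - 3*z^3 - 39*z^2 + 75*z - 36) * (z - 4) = 3*z^5 - 15*z^4 - 27*z^3 + 231*z^2 - 336*z + 144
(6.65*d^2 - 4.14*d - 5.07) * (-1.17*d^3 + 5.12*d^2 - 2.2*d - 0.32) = -7.7805*d^5 + 38.8918*d^4 - 29.8949*d^3 - 18.9784*d^2 + 12.4788*d + 1.6224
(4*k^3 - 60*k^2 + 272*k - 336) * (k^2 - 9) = 4*k^5 - 60*k^4 + 236*k^3 + 204*k^2 - 2448*k + 3024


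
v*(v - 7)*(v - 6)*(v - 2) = v^4 - 15*v^3 + 68*v^2 - 84*v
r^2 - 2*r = r*(r - 2)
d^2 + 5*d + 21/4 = (d + 3/2)*(d + 7/2)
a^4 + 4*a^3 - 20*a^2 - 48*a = a*(a - 4)*(a + 2)*(a + 6)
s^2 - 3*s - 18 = (s - 6)*(s + 3)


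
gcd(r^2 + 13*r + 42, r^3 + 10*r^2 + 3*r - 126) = r^2 + 13*r + 42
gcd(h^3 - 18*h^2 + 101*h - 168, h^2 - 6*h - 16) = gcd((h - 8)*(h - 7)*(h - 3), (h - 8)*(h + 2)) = h - 8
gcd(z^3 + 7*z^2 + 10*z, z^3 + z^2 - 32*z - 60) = z^2 + 7*z + 10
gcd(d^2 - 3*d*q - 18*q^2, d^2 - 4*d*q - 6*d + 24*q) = 1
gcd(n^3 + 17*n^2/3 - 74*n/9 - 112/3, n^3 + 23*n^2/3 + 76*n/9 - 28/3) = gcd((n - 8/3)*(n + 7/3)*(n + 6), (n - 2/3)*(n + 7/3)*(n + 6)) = n^2 + 25*n/3 + 14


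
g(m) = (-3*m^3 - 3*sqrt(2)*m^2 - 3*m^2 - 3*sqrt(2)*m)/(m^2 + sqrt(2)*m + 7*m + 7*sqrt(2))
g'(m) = (-2*m - 7 - sqrt(2))*(-3*m^3 - 3*sqrt(2)*m^2 - 3*m^2 - 3*sqrt(2)*m)/(m^2 + sqrt(2)*m + 7*m + 7*sqrt(2))^2 + (-9*m^2 - 6*sqrt(2)*m - 6*m - 3*sqrt(2))/(m^2 + sqrt(2)*m + 7*m + 7*sqrt(2)) = 3*(-m^2 - 14*m - 7)/(m^2 + 14*m + 49)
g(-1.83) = -0.88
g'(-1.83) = 1.71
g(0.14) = -0.07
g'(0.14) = -0.53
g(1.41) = -1.21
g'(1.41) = -1.22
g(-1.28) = -0.19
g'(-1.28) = 0.85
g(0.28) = -0.15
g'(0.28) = -0.62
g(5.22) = -7.97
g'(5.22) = -2.16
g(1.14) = -0.90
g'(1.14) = -1.10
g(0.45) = -0.26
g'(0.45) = -0.73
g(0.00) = 0.00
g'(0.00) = -0.43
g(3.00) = -3.60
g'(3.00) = -1.74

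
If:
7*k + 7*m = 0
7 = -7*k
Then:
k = -1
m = 1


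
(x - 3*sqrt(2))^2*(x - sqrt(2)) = x^3 - 7*sqrt(2)*x^2 + 30*x - 18*sqrt(2)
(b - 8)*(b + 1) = b^2 - 7*b - 8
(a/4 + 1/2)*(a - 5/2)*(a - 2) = a^3/4 - 5*a^2/8 - a + 5/2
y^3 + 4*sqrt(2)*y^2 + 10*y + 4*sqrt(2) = (y + sqrt(2))^2*(y + 2*sqrt(2))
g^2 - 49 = (g - 7)*(g + 7)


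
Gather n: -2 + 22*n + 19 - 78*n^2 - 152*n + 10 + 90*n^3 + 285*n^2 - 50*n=90*n^3 + 207*n^2 - 180*n + 27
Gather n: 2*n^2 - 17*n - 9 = 2*n^2 - 17*n - 9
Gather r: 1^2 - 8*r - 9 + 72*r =64*r - 8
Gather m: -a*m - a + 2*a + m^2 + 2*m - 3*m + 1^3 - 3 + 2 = a + m^2 + m*(-a - 1)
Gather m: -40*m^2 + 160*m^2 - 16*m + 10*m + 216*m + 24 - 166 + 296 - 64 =120*m^2 + 210*m + 90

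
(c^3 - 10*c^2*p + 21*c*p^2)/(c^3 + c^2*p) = (c^2 - 10*c*p + 21*p^2)/(c*(c + p))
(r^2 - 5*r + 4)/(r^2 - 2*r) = (r^2 - 5*r + 4)/(r*(r - 2))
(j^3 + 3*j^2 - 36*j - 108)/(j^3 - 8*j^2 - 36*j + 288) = (j + 3)/(j - 8)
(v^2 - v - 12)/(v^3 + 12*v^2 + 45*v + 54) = (v - 4)/(v^2 + 9*v + 18)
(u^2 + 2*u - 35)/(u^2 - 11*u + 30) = (u + 7)/(u - 6)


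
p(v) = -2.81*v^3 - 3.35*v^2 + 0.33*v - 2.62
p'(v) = -8.43*v^2 - 6.7*v + 0.33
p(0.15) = -2.66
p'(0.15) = -0.86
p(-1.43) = -1.73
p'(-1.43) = -7.33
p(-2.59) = 22.87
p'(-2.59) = -38.87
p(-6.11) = 511.26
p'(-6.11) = -273.44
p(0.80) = -5.94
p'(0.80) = -10.43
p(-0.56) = -3.36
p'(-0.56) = 1.44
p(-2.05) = 6.83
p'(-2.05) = -21.36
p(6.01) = -731.64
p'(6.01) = -344.43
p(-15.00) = 8722.43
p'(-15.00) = -1795.92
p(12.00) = -5336.74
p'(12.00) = -1293.99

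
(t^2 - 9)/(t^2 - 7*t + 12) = (t + 3)/(t - 4)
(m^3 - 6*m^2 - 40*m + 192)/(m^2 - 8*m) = m + 2 - 24/m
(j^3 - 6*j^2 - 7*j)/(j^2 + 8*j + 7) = j*(j - 7)/(j + 7)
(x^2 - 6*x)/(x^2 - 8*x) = (x - 6)/(x - 8)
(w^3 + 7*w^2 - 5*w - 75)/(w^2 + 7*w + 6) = (w^3 + 7*w^2 - 5*w - 75)/(w^2 + 7*w + 6)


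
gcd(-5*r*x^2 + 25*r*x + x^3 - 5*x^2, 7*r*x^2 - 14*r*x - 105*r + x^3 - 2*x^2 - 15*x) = x - 5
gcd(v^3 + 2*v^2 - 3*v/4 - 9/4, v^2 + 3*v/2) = v + 3/2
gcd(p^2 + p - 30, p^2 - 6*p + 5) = p - 5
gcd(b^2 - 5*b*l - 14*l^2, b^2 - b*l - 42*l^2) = b - 7*l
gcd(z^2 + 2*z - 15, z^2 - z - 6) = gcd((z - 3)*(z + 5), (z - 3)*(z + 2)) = z - 3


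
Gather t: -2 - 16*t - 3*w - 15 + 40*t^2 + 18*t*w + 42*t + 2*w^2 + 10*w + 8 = 40*t^2 + t*(18*w + 26) + 2*w^2 + 7*w - 9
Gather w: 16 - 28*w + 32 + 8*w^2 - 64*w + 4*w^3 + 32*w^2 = 4*w^3 + 40*w^2 - 92*w + 48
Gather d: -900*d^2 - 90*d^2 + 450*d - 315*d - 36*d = -990*d^2 + 99*d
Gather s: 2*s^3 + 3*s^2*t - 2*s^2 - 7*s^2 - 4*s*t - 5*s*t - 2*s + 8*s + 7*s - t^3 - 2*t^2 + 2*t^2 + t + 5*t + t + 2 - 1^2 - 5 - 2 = 2*s^3 + s^2*(3*t - 9) + s*(13 - 9*t) - t^3 + 7*t - 6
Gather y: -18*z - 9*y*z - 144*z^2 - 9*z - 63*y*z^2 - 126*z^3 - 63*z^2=y*(-63*z^2 - 9*z) - 126*z^3 - 207*z^2 - 27*z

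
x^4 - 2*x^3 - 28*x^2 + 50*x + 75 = (x - 5)*(x - 3)*(x + 1)*(x + 5)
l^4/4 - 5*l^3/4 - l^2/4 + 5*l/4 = l*(l/4 + 1/4)*(l - 5)*(l - 1)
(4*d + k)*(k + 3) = 4*d*k + 12*d + k^2 + 3*k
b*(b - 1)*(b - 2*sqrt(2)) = b^3 - 2*sqrt(2)*b^2 - b^2 + 2*sqrt(2)*b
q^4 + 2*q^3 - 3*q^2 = q^2*(q - 1)*(q + 3)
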